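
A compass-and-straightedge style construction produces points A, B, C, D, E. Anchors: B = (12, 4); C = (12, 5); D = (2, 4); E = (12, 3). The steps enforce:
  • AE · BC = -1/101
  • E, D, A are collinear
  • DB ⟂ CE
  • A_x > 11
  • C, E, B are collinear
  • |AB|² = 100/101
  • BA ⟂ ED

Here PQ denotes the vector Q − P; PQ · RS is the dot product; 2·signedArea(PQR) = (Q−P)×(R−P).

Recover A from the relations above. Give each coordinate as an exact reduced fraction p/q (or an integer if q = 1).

1. A_x = 1202/101  [E, D, A are collinear ∩ BA ⟂ ED]
2. A_y = 304/101  [E, D, A are collinear ∩ BA ⟂ ED]
   → A = (1202/101, 304/101)

A = (1202/101, 304/101)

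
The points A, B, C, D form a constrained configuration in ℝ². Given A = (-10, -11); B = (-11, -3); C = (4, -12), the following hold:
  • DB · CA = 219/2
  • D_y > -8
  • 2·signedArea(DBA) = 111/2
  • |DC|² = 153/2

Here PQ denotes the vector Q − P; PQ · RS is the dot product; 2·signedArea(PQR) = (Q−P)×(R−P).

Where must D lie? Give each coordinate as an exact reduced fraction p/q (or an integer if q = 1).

1. D_x = -7/2  [2·signedArea(DBA) = 111/2 ∩ DB · CA = 219/2]
2. D_y = -15/2  [2·signedArea(DBA) = 111/2 ∩ DB · CA = 219/2]
   → D = (-7/2, -15/2)

D = (-7/2, -15/2)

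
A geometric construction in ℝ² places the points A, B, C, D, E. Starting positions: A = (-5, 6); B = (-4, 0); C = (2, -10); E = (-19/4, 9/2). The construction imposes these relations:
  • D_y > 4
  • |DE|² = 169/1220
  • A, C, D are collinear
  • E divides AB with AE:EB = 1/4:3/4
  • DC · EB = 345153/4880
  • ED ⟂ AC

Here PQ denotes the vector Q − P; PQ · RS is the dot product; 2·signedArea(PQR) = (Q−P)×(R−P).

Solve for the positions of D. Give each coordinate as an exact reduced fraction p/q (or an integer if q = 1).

1. D_x = -5379/1220  [A, C, D are collinear ∩ ED ⟂ AC]
2. D_y = 1418/305  [A, C, D are collinear ∩ ED ⟂ AC]
   → D = (-5379/1220, 1418/305)

D = (-5379/1220, 1418/305)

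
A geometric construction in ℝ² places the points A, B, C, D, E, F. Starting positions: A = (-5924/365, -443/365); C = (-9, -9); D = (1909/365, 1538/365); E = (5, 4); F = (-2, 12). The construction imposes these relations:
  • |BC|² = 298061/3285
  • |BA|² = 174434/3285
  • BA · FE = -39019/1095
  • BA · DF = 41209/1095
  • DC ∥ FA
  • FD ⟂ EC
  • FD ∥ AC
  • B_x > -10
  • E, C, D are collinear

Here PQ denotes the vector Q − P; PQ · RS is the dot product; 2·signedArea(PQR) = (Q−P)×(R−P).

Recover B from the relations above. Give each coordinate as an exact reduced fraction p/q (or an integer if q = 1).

B = (-3341/365, 574/1095)

1. B_x = -3341/365  [BA · DF = 41209/1095 ∩ BA · FE = -39019/1095]
2. B_y = 574/1095  [BA · DF = 41209/1095 ∩ BA · FE = -39019/1095]
   → B = (-3341/365, 574/1095)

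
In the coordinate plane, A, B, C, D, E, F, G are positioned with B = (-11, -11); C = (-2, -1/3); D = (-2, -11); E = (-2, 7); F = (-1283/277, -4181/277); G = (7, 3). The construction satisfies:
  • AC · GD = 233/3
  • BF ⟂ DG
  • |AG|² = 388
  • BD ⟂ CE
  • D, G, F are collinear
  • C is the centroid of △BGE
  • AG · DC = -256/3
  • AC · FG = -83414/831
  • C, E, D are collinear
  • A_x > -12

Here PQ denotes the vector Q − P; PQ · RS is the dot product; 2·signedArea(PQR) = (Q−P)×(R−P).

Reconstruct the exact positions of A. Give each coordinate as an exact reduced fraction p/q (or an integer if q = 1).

1. A_x = -11  [AC · GD = 233/3 ∩ AG · DC = -256/3]
2. A_y = 11  [AC · GD = 233/3 ∩ AG · DC = -256/3]
   → A = (-11, 11)

A = (-11, 11)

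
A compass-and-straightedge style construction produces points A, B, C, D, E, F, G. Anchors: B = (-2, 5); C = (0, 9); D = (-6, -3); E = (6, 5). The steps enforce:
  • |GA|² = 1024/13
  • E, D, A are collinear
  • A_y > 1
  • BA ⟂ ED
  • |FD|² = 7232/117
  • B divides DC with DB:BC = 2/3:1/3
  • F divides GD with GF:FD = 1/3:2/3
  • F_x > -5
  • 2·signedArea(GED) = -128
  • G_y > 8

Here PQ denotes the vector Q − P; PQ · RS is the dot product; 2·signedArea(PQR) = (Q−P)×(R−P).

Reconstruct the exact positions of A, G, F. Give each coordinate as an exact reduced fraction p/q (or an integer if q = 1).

1. A_x = 6/13  [E, D, A are collinear ∩ BA ⟂ ED]
2. A_y = 17/13  [E, D, A are collinear ∩ BA ⟂ ED]
   → A = (6/13, 17/13)
3. G_x = -58/13  [line 8·x + -12·y + 140 = 0 ∩ |GA|² = 1024/13]
4. G_y = 113/13  [line 8·x + -12·y + 140 = 0 ∩ |GA|² = 1024/13]
   → G = (-58/13, 113/13)
5. F_x = -194/39  [F divides GD with GF:FD = 1/3:2/3]
6. F_y = 187/39  [F divides GD with GF:FD = 1/3:2/3]
   → F = (-194/39, 187/39)

A = (6/13, 17/13)
F = (-194/39, 187/39)
G = (-58/13, 113/13)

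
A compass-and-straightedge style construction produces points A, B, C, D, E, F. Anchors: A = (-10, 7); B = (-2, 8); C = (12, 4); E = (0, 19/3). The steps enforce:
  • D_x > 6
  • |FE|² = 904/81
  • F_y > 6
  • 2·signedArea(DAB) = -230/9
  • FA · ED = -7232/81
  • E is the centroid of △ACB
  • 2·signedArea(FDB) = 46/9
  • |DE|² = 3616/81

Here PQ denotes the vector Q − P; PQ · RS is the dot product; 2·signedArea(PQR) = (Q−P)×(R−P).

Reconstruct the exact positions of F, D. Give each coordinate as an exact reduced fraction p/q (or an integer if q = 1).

D = (20/3, 53/9)
F = (10/3, 55/9)

1. D_x = 20/3  [line -1·x + 8·y + -364/9 = 0 ∩ |DE|² = 3616/81]
2. D_y = 53/9  [line -1·x + 8·y + -364/9 = 0 ∩ |DE|² = 3616/81]
   → D = (20/3, 53/9)
3. F_x = 10/3  [2·signedArea(FDB) = 46/9 ∩ FA · ED = -7232/81]
4. F_y = 55/9  [2·signedArea(FDB) = 46/9 ∩ FA · ED = -7232/81]
   → F = (10/3, 55/9)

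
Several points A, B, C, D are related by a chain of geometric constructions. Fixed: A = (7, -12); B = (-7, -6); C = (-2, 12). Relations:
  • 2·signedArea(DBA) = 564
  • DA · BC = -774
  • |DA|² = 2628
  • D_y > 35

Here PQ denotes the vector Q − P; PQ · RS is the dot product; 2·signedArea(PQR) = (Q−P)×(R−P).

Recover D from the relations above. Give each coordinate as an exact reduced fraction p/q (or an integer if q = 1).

D = (-11, 36)

1. D_x = -11  [DA · BC = -774 ∩ 2·signedArea(DBA) = 564]
2. D_y = 36  [DA · BC = -774 ∩ 2·signedArea(DBA) = 564]
   → D = (-11, 36)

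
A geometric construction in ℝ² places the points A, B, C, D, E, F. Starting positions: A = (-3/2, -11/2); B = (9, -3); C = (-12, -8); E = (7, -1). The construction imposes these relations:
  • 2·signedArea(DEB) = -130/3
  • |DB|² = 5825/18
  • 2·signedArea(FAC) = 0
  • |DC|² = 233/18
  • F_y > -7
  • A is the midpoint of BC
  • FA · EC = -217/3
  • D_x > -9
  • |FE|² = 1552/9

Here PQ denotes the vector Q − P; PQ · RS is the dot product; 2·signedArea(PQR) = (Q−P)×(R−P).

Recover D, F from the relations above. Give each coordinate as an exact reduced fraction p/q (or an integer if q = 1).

D = (-17/2, -43/6)
F = (-5, -19/3)

1. D_x = -17/2  [line 2·x + 2·y + 94/3 = 0 ∩ |DC|² = 233/18]
2. D_y = -43/6  [line 2·x + 2·y + 94/3 = 0 ∩ |DC|² = 233/18]
   → D = (-17/2, -43/6)
3. F_x = -5  [2·signedArea(FAC) = 0 ∩ FA · EC = -217/3]
4. F_y = -19/3  [2·signedArea(FAC) = 0 ∩ FA · EC = -217/3]
   → F = (-5, -19/3)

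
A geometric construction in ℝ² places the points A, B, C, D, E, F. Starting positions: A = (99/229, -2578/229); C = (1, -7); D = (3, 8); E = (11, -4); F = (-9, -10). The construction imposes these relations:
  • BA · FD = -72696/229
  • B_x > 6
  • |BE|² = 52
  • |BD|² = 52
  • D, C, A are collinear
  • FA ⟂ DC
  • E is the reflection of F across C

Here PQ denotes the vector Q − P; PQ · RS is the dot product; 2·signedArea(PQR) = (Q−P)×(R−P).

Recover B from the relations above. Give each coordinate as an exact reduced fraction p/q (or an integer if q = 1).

B = (7, 2)

1. B_x = 7  [line -12·x + -18·y + 120 = 0 ∩ |BD|² = 52]
2. B_y = 2  [line -12·x + -18·y + 120 = 0 ∩ |BD|² = 52]
   → B = (7, 2)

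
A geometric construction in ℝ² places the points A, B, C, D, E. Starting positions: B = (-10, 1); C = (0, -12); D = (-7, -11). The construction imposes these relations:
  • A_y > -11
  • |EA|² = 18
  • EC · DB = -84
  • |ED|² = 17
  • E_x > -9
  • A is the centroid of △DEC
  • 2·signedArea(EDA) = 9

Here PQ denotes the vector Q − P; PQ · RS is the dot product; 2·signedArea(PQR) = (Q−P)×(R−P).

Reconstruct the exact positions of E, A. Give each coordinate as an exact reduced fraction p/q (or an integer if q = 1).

1. E_x = -8  [line 3·x + -12·y + -60 = 0 ∩ |ED|² = 17]
2. E_y = -7  [line 3·x + -12·y + -60 = 0 ∩ |ED|² = 17]
   → E = (-8, -7)
3. A_x = -5  [2·signedArea(EDA) = 9 ∩ A is the centroid of △DEC]
4. A_y = -10  [2·signedArea(EDA) = 9 ∩ A is the centroid of △DEC]
   → A = (-5, -10)

A = (-5, -10)
E = (-8, -7)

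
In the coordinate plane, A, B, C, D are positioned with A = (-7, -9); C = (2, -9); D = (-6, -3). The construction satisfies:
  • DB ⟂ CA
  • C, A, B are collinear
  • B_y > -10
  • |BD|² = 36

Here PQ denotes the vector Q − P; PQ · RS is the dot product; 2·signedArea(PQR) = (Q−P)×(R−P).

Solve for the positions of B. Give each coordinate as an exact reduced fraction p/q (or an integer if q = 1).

1. B_x = -6  [C, A, B are collinear ∩ DB ⟂ CA]
2. B_y = -9  [C, A, B are collinear ∩ DB ⟂ CA]
   → B = (-6, -9)

B = (-6, -9)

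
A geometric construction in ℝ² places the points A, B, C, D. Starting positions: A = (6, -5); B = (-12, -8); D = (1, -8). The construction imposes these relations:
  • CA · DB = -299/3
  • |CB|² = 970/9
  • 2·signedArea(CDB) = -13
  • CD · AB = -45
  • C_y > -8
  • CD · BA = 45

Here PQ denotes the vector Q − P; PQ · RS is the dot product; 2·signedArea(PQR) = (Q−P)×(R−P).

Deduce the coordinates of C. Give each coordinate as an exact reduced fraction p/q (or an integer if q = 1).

1. C_x = -5/3  [CA · DB = -299/3 ∩ CD · AB = -45]
2. C_y = -7  [CA · DB = -299/3 ∩ CD · AB = -45]
   → C = (-5/3, -7)

C = (-5/3, -7)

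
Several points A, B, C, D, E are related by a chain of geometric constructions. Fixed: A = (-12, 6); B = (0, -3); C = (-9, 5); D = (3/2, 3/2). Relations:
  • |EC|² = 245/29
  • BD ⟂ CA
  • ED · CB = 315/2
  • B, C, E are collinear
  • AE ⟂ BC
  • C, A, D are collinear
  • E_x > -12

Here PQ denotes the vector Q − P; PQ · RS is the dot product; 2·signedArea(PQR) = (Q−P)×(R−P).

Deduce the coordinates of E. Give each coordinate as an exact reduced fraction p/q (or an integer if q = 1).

1. E_x = -324/29  [B, C, E are collinear ∩ AE ⟂ BC]
2. E_y = 201/29  [B, C, E are collinear ∩ AE ⟂ BC]
   → E = (-324/29, 201/29)

E = (-324/29, 201/29)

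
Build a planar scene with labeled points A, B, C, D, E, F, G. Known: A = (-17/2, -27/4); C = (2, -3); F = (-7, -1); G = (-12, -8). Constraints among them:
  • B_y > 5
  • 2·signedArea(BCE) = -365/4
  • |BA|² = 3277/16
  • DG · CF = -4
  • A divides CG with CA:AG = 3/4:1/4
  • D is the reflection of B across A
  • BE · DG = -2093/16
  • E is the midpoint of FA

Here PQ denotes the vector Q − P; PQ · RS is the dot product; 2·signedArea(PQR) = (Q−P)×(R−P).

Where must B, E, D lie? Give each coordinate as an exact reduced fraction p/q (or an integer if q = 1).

1. E_x = -31/4  [E is the midpoint of FA]
2. E_y = -31/8  [E is the midpoint of FA]
   → E = (-31/4, -31/8)
3. B_x = -2  [line 7/8·x + -39/4·y + 241/4 = 0 ∩ |BA|² = 3277/16]
4. B_y = 6  [line 7/8·x + -39/4·y + 241/4 = 0 ∩ |BA|² = 3277/16]
   → B = (-2, 6)
5. D_x = -15  [D is the reflection of B across A]
6. D_y = -39/2  [D is the reflection of B across A]
   → D = (-15, -39/2)

B = (-2, 6)
D = (-15, -39/2)
E = (-31/4, -31/8)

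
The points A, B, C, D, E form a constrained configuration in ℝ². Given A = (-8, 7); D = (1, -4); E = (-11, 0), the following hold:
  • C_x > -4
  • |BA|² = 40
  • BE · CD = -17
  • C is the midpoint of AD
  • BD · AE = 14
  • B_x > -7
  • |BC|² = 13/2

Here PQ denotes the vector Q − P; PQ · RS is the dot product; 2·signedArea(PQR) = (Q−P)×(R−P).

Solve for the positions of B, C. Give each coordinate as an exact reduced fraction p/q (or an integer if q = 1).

B = (-6, 1)
C = (-7/2, 3/2)

1. B_x = -6  [line 3·x + 7·y + 11 = 0 ∩ |BA|² = 40]
2. B_y = 1  [line 3·x + 7·y + 11 = 0 ∩ |BA|² = 40]
   → B = (-6, 1)
3. C_x = -7/2  [C is the midpoint of AD]
4. C_y = 3/2  [C is the midpoint of AD]
   → C = (-7/2, 3/2)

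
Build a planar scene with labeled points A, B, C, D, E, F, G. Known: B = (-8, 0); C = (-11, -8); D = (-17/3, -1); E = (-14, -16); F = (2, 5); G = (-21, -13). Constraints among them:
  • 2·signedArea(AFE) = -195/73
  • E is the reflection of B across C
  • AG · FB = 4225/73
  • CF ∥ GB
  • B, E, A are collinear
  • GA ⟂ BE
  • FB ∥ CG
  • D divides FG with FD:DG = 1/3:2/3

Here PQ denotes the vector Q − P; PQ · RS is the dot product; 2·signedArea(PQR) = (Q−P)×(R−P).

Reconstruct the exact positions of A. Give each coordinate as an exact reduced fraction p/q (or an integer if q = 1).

A = (-1013/73, -1144/73)

1. A_x = -1013/73  [B, E, A are collinear ∩ GA ⟂ BE]
2. A_y = -1144/73  [B, E, A are collinear ∩ GA ⟂ BE]
   → A = (-1013/73, -1144/73)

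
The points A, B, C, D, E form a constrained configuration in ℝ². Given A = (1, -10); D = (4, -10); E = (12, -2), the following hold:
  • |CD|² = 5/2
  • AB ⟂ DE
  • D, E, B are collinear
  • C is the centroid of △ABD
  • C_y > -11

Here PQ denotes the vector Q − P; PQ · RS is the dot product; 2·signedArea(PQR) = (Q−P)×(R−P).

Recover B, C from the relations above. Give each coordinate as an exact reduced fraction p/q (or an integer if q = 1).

B = (5/2, -23/2)
C = (5/2, -21/2)

1. B_x = 5/2  [D, E, B are collinear ∩ AB ⟂ DE]
2. B_y = -23/2  [D, E, B are collinear ∩ AB ⟂ DE]
   → B = (5/2, -23/2)
3. C_x = 5/2  [C is the centroid of △ABD]
4. C_y = -21/2  [C is the centroid of △ABD]
   → C = (5/2, -21/2)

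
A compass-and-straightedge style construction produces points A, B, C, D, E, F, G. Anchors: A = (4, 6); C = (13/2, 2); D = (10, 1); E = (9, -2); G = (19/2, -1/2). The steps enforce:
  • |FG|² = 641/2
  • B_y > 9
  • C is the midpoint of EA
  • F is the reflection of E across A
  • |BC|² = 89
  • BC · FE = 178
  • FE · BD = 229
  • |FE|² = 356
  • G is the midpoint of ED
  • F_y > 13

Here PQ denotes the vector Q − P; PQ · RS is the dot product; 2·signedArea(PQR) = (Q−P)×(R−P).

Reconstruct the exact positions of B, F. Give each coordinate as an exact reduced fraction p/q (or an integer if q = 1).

B = (3/2, 10)
F = (-1, 14)

1. F_x = -1  [F is the reflection of E across A]
2. F_y = 14  [F is the reflection of E across A]
   → F = (-1, 14)
3. B_x = 3/2  [line -10·x + 16·y + -145 = 0 ∩ |BC|² = 89]
4. B_y = 10  [line -10·x + 16·y + -145 = 0 ∩ |BC|² = 89]
   → B = (3/2, 10)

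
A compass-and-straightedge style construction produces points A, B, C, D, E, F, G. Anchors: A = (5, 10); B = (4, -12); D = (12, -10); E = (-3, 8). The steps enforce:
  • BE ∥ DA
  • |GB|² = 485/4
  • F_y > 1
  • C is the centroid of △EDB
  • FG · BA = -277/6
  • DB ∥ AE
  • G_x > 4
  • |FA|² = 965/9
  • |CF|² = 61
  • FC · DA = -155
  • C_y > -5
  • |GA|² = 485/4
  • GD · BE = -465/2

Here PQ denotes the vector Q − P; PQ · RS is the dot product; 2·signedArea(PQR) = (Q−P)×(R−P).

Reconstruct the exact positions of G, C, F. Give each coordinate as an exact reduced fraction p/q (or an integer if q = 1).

C = (13/3, -14/3)
F = (-2/3, 4/3)
G = (9/2, -1)

1. G_x = 9/2  [line 7·x + -20·y + -103/2 = 0 ∩ |GB|² = 485/4]
2. G_y = -1  [line 7·x + -20·y + -103/2 = 0 ∩ |GB|² = 485/4]
   → G = (9/2, -1)
3. C_x = 13/3  [C is the centroid of △EDB]
4. C_y = -14/3  [C is the centroid of △EDB]
   → C = (13/3, -14/3)
5. F_x = -2/3  [FG · BA = -277/6 ∩ FC · DA = -155]
6. F_y = 4/3  [FG · BA = -277/6 ∩ FC · DA = -155]
   → F = (-2/3, 4/3)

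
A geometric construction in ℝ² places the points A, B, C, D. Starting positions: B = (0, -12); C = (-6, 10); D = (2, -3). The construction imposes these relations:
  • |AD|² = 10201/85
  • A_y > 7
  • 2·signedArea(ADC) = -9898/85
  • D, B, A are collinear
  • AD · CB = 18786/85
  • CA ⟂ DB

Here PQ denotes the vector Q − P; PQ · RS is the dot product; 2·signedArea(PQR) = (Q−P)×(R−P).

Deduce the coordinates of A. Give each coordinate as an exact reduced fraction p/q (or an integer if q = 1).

1. A_x = 372/85  [D, B, A are collinear ∩ CA ⟂ DB]
2. A_y = 654/85  [D, B, A are collinear ∩ CA ⟂ DB]
   → A = (372/85, 654/85)

A = (372/85, 654/85)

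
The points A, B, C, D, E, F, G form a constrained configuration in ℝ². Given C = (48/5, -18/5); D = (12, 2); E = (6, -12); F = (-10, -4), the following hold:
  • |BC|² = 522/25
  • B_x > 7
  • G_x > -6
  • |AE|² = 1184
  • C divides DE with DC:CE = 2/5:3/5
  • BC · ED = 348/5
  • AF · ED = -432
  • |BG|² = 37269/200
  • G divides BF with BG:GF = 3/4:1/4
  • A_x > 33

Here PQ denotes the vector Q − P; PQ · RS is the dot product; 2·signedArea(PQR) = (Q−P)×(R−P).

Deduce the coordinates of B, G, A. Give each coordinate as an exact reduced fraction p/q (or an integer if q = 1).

A = (34, 8)
B = (39/5, -39/5)
G = (-111/20, -99/20)

1. B_x = 39/5  [line -6·x + -14·y + -312/5 = 0 ∩ |BC|² = 522/25]
2. B_y = -39/5  [line -6·x + -14·y + -312/5 = 0 ∩ |BC|² = 522/25]
   → B = (39/5, -39/5)
3. G_x = -111/20  [G divides BF with BG:GF = 3/4:1/4]
4. G_y = -99/20  [G divides BF with BG:GF = 3/4:1/4]
   → G = (-111/20, -99/20)
5. A_x = 34  [line -6·x + -14·y + 316 = 0 ∩ |AE|² = 1184]
6. A_y = 8  [line -6·x + -14·y + 316 = 0 ∩ |AE|² = 1184]
   → A = (34, 8)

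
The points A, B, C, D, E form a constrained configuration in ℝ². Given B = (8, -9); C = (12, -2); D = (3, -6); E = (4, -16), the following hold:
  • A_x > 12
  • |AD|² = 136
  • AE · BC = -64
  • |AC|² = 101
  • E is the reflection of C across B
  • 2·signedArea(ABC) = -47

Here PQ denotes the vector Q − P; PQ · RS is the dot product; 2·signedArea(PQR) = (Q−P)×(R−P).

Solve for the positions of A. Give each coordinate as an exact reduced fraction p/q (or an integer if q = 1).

1. A_x = 13  [AE · BC = -64 ∩ 2·signedArea(ABC) = -47]
2. A_y = -12  [AE · BC = -64 ∩ 2·signedArea(ABC) = -47]
   → A = (13, -12)

A = (13, -12)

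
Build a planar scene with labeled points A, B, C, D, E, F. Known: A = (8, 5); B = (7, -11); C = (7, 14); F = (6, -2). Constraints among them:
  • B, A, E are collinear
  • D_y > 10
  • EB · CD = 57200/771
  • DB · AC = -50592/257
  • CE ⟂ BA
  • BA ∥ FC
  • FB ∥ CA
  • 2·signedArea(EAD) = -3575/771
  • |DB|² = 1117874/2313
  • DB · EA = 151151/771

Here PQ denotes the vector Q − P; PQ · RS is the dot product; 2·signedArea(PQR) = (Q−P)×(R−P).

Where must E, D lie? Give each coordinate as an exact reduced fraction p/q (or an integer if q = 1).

D = (2018/257, 8456/771)
E = (2199/257, 3573/257)

1. E_x = 2199/257  [B, A, E are collinear ∩ CE ⟂ BA]
2. E_y = 3573/257  [B, A, E are collinear ∩ CE ⟂ BA]
   → E = (2199/257, 3573/257)
3. D_x = 2018/257  [DB · EA = 151151/771 ∩ DB · AC = -50592/257]
4. D_y = 8456/771  [DB · EA = 151151/771 ∩ DB · AC = -50592/257]
   → D = (2018/257, 8456/771)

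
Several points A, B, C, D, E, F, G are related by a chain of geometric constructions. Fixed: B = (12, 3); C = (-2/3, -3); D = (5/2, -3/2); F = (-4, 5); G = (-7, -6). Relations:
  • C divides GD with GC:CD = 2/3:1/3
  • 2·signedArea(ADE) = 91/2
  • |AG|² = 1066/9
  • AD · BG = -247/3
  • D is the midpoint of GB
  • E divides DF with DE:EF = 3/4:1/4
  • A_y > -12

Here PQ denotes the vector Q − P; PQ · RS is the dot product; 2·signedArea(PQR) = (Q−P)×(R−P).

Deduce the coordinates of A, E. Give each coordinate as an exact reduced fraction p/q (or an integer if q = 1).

A = (8/3, -11)
E = (-19/8, 27/8)

1. E_x = -19/8  [E divides DF with DE:EF = 3/4:1/4]
2. E_y = 27/8  [E divides DF with DE:EF = 3/4:1/4]
   → E = (-19/8, 27/8)
3. A_x = 8/3  [2·signedArea(ADE) = 91/2 ∩ AD · BG = -247/3]
4. A_y = -11  [2·signedArea(ADE) = 91/2 ∩ AD · BG = -247/3]
   → A = (8/3, -11)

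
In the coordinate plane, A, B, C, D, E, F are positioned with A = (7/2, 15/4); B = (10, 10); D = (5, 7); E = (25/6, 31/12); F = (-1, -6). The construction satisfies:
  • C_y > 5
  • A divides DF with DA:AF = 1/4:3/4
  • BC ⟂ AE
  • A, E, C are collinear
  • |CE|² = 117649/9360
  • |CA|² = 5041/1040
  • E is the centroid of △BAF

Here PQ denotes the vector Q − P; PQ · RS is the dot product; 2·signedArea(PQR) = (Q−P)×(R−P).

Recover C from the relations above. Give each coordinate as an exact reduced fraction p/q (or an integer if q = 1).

1. C_x = 313/130  [A, E, C are collinear ∩ BC ⟂ AE]
2. C_y = 368/65  [A, E, C are collinear ∩ BC ⟂ AE]
   → C = (313/130, 368/65)

C = (313/130, 368/65)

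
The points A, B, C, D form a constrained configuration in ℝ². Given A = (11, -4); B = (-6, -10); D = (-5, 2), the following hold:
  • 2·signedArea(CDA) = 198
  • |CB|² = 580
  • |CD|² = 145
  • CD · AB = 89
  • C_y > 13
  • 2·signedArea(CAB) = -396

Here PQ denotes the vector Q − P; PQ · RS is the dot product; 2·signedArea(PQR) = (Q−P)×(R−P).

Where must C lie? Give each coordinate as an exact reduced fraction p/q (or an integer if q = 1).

C = (-4, 14)

1. C_x = -4  [2·signedArea(CAB) = -396 ∩ CD · AB = 89]
2. C_y = 14  [2·signedArea(CAB) = -396 ∩ CD · AB = 89]
   → C = (-4, 14)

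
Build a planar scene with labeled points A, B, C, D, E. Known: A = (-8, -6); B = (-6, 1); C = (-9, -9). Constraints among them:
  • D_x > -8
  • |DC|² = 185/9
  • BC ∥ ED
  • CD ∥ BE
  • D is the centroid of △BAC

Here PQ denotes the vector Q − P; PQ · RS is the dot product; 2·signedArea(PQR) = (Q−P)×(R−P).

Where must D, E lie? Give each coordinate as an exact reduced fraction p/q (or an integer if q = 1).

D = (-23/3, -14/3)
E = (-14/3, 16/3)

1. D_x = -23/3  [D is the centroid of △BAC]
2. D_y = -14/3  [D is the centroid of △BAC]
   → D = (-23/3, -14/3)
3. E_x = -14/3  [BC ∥ ED ∩ CD ∥ BE]
4. E_y = 16/3  [BC ∥ ED ∩ CD ∥ BE]
   → E = (-14/3, 16/3)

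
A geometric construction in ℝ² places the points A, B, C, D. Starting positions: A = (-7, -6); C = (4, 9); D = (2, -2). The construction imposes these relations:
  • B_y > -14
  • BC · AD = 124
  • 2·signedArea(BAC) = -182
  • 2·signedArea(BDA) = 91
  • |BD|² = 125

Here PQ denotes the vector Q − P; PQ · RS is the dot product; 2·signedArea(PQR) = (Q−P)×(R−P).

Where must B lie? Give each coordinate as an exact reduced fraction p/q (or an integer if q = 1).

1. B_x = 0  [2·signedArea(BDA) = 91 ∩ 2·signedArea(BAC) = -182]
2. B_y = -13  [2·signedArea(BDA) = 91 ∩ 2·signedArea(BAC) = -182]
   → B = (0, -13)

B = (0, -13)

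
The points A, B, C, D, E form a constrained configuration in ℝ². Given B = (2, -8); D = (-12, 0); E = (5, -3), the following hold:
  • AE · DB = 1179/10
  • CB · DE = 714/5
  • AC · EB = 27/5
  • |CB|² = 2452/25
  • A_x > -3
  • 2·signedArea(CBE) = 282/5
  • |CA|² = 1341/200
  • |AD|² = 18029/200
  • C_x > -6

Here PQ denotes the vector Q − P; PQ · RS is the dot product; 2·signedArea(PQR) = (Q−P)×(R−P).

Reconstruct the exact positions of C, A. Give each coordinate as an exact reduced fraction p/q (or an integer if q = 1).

1. C_x = -26/5  [2·signedArea(CBE) = 282/5 ∩ CB · DE = 714/5]
2. C_y = -6/5  [2·signedArea(CBE) = 282/5 ∩ CB · DE = 714/5]
   → C = (-26/5, -6/5)
3. A_x = -53/20  [AC · EB = 27/5 ∩ AE · DB = 1179/10]
4. A_y = -33/20  [AC · EB = 27/5 ∩ AE · DB = 1179/10]
   → A = (-53/20, -33/20)

A = (-53/20, -33/20)
C = (-26/5, -6/5)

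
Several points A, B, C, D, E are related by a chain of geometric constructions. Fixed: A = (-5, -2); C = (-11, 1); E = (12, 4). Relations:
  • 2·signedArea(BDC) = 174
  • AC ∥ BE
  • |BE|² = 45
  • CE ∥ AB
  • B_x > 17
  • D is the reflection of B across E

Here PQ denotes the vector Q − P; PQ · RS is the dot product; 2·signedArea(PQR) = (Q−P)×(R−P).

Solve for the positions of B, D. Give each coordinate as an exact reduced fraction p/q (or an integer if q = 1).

1. B_x = 18  [AC ∥ BE ∩ CE ∥ AB]
2. B_y = 1  [AC ∥ BE ∩ CE ∥ AB]
   → B = (18, 1)
3. D_x = 6  [D is the reflection of B across E]
4. D_y = 7  [D is the reflection of B across E]
   → D = (6, 7)

B = (18, 1)
D = (6, 7)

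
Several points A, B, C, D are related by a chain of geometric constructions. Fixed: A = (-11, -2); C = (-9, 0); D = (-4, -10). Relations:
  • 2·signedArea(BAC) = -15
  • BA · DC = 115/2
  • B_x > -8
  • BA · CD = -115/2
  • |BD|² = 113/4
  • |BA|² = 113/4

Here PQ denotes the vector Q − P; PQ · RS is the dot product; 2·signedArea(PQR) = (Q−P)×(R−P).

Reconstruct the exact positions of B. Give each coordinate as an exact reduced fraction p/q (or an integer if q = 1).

B = (-15/2, -6)

1. B_x = -15/2  [2·signedArea(BAC) = -15 ∩ BA · CD = -115/2]
2. B_y = -6  [2·signedArea(BAC) = -15 ∩ BA · CD = -115/2]
   → B = (-15/2, -6)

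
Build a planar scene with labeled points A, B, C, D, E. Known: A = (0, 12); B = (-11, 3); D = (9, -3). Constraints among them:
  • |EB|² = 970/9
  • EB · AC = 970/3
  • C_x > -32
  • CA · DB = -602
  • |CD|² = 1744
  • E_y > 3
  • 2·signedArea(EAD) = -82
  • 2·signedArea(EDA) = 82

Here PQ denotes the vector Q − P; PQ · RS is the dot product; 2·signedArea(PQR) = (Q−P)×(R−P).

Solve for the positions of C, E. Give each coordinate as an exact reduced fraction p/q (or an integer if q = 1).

1. C_x = -31  [line 20·x + -6·y + 674 = 0 ∩ |CD|² = 1744]
2. C_y = 9  [line 20·x + -6·y + 674 = 0 ∩ |CD|² = 1744]
   → C = (-31, 9)
3. E_x = -2/3  [EB · AC = 970/3 ∩ 2·signedArea(EDA) = 82]
4. E_y = 4  [EB · AC = 970/3 ∩ 2·signedArea(EDA) = 82]
   → E = (-2/3, 4)

C = (-31, 9)
E = (-2/3, 4)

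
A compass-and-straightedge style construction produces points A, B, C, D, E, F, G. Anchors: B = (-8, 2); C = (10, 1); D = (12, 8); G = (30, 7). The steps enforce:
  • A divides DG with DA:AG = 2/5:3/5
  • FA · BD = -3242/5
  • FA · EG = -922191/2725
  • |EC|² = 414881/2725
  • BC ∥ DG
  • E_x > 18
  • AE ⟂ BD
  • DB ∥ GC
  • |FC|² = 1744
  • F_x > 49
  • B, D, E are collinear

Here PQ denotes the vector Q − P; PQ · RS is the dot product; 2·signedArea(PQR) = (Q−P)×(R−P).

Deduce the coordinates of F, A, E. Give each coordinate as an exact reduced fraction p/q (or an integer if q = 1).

A = (96/5, 38/5)
E = (2016/109, 5422/545)
F = (50, 13)

1. A_x = 96/5  [A divides DG with DA:AG = 2/5:3/5]
2. A_y = 38/5  [A divides DG with DA:AG = 2/5:3/5]
   → A = (96/5, 38/5)
3. E_x = 2016/109  [B, D, E are collinear ∩ AE ⟂ BD]
4. E_y = 5422/545  [B, D, E are collinear ∩ AE ⟂ BD]
   → E = (2016/109, 5422/545)
5. F_x = 50  [FA · EG = -922191/2725 ∩ FA · BD = -3242/5]
6. F_y = 13  [FA · EG = -922191/2725 ∩ FA · BD = -3242/5]
   → F = (50, 13)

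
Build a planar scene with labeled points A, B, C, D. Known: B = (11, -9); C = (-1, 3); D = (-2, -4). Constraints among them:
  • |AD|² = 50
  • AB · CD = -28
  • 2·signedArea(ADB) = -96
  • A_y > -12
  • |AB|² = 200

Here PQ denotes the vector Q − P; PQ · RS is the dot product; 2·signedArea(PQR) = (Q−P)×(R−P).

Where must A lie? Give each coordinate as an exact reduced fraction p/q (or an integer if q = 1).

1. A_x = -3  [2·signedArea(ADB) = -96 ∩ AB · CD = -28]
2. A_y = -11  [2·signedArea(ADB) = -96 ∩ AB · CD = -28]
   → A = (-3, -11)

A = (-3, -11)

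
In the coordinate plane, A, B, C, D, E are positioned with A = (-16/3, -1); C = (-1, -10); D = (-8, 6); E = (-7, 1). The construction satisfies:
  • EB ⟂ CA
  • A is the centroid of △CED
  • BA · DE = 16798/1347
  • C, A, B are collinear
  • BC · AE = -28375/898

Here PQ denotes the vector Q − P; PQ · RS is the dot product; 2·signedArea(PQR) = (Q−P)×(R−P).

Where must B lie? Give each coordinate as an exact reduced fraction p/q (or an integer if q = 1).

1. B_x = -5773/898  [C, A, B are collinear ∩ EB ⟂ CA]
2. B_y = 1145/898  [C, A, B are collinear ∩ EB ⟂ CA]
   → B = (-5773/898, 1145/898)

B = (-5773/898, 1145/898)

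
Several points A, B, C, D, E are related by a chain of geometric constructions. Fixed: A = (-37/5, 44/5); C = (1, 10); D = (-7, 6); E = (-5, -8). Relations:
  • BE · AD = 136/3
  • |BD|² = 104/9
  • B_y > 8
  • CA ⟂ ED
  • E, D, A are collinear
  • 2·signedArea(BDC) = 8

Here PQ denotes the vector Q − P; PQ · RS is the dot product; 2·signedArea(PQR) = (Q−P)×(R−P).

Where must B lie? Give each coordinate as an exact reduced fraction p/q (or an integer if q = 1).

B = (-67/15, 124/15)

1. B_x = -67/15  [2·signedArea(BDC) = 8 ∩ BE · AD = 136/3]
2. B_y = 124/15  [2·signedArea(BDC) = 8 ∩ BE · AD = 136/3]
   → B = (-67/15, 124/15)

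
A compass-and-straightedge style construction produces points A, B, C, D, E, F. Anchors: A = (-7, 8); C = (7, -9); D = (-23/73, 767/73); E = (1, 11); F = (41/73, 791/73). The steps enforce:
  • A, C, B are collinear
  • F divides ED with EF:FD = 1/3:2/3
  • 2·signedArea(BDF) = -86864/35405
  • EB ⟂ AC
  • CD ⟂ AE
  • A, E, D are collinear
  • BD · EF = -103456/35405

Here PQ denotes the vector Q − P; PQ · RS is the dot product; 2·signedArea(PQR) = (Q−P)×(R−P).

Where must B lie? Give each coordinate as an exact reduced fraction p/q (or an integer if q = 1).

1. B_x = -2541/485  [A, C, B are collinear ∩ EB ⟂ AC]
2. B_y = 2843/485  [A, C, B are collinear ∩ EB ⟂ AC]
   → B = (-2541/485, 2843/485)

B = (-2541/485, 2843/485)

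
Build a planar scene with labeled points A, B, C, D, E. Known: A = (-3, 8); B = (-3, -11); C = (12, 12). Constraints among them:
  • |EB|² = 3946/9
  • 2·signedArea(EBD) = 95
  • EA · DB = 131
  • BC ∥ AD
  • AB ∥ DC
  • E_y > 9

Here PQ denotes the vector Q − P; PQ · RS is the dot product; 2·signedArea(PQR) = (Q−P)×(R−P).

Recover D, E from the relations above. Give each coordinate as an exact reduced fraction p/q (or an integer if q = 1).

D = (12, 31)
E = (2, 28/3)

1. D_x = 12  [AB ∥ DC ∩ BC ∥ AD]
2. D_y = 31  [AB ∥ DC ∩ BC ∥ AD]
   → D = (12, 31)
3. E_x = 2  [EA · DB = 131 ∩ 2·signedArea(EBD) = 95]
4. E_y = 28/3  [EA · DB = 131 ∩ 2·signedArea(EBD) = 95]
   → E = (2, 28/3)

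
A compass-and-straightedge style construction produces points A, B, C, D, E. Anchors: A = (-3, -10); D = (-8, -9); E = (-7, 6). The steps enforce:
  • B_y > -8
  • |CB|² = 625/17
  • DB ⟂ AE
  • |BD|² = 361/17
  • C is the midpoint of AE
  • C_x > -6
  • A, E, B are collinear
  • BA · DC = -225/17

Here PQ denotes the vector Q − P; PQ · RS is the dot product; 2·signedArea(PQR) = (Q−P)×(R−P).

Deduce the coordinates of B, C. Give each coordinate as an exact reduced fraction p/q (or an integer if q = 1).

1. B_x = -60/17  [A, E, B are collinear ∩ DB ⟂ AE]
2. B_y = -134/17  [A, E, B are collinear ∩ DB ⟂ AE]
   → B = (-60/17, -134/17)
3. C_x = -5  [C is the midpoint of AE]
4. C_y = -2  [C is the midpoint of AE]
   → C = (-5, -2)

B = (-60/17, -134/17)
C = (-5, -2)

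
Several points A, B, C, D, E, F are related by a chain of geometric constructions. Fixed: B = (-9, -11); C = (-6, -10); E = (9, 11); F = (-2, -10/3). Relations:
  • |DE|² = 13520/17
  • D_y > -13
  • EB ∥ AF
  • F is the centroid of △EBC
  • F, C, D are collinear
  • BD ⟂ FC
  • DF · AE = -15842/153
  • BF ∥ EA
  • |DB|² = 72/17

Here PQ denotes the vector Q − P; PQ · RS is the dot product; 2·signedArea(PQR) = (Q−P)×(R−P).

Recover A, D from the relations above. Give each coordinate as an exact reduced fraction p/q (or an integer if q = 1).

1. A_x = 16  [EB ∥ AF ∩ BF ∥ EA]
2. A_y = 56/3  [EB ∥ AF ∩ BF ∥ EA]
   → A = (16, 56/3)
3. D_x = -123/17  [F, C, D are collinear ∩ BD ⟂ FC]
4. D_y = -205/17  [F, C, D are collinear ∩ BD ⟂ FC]
   → D = (-123/17, -205/17)

A = (16, 56/3)
D = (-123/17, -205/17)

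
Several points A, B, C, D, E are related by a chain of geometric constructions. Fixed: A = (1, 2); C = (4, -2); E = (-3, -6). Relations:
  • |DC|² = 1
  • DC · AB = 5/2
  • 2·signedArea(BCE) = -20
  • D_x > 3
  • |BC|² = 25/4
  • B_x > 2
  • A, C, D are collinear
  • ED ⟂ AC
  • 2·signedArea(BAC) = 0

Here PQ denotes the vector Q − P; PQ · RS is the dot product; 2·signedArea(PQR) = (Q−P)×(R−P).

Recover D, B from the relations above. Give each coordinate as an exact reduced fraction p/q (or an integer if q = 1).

1. D_x = 17/5  [A, C, D are collinear ∩ ED ⟂ AC]
2. D_y = -6/5  [A, C, D are collinear ∩ ED ⟂ AC]
   → D = (17/5, -6/5)
3. B_x = 5/2  [2·signedArea(BAC) = 0 ∩ DC · AB = 5/2]
4. B_y = 0  [2·signedArea(BAC) = 0 ∩ DC · AB = 5/2]
   → B = (5/2, 0)

B = (5/2, 0)
D = (17/5, -6/5)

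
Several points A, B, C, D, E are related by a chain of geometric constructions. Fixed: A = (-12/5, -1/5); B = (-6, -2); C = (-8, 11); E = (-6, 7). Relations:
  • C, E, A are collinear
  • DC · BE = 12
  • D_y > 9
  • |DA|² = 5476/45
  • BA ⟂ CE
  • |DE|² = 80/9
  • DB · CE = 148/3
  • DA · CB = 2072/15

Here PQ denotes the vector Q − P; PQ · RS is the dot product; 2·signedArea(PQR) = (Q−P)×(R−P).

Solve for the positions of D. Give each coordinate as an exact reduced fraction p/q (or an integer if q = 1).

D = (-22/3, 29/3)

1. D_x = -22/3  [DC · BE = 12 ∩ DA · CB = 2072/15]
2. D_y = 29/3  [DC · BE = 12 ∩ DA · CB = 2072/15]
   → D = (-22/3, 29/3)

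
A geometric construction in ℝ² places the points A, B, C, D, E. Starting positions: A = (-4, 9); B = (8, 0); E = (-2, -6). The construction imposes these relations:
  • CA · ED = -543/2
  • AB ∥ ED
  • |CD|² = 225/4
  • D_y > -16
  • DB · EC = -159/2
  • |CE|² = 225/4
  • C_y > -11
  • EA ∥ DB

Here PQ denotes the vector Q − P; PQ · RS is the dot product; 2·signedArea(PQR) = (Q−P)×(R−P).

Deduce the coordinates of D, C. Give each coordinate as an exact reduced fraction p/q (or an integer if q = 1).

1. D_x = 10  [EA ∥ DB ∩ AB ∥ ED]
2. D_y = -15  [EA ∥ DB ∩ AB ∥ ED]
   → D = (10, -15)
3. C_x = 4  [CA · ED = -543/2 ∩ DB · EC = -159/2]
4. C_y = -21/2  [CA · ED = -543/2 ∩ DB · EC = -159/2]
   → C = (4, -21/2)

C = (4, -21/2)
D = (10, -15)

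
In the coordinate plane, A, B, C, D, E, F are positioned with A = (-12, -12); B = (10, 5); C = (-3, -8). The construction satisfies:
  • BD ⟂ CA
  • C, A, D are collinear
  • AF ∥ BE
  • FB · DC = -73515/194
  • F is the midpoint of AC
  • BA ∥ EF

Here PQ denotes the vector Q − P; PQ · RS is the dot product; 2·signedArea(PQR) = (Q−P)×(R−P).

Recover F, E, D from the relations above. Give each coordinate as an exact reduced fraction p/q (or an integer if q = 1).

1. F_x = -15/2  [F is the midpoint of AC]
2. F_y = -10  [F is the midpoint of AC]
   → F = (-15/2, -10)
3. E_x = 29/2  [BA ∥ EF ∩ AF ∥ BE]
4. E_y = 7  [BA ∥ EF ∩ AF ∥ BE]
   → E = (29/2, 7)
5. D_x = 1230/97  [C, A, D are collinear ∩ BD ⟂ CA]
6. D_y = -100/97  [C, A, D are collinear ∩ BD ⟂ CA]
   → D = (1230/97, -100/97)

D = (1230/97, -100/97)
E = (29/2, 7)
F = (-15/2, -10)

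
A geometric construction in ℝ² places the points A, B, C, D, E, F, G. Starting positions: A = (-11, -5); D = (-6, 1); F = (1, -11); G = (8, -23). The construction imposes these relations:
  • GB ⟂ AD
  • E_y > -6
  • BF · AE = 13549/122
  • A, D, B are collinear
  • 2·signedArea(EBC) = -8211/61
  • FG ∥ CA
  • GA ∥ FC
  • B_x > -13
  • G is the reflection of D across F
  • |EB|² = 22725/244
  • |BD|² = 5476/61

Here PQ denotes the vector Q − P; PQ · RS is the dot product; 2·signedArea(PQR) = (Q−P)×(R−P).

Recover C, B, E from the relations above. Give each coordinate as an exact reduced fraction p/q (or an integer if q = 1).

1. C_x = -18  [FG ∥ CA ∩ GA ∥ FC]
2. C_y = 7  [FG ∥ CA ∩ GA ∥ FC]
   → C = (-18, 7)
3. B_x = -736/61  [A, D, B are collinear ∩ GB ⟂ AD]
4. B_y = -383/61  [A, D, B are collinear ∩ GB ⟂ AD]
   → B = (-736/61, -383/61)
5. E_x = -5/2  [2·signedArea(EBC) = -8211/61 ∩ BF · AE = 13549/122]
6. E_y = -5  [2·signedArea(EBC) = -8211/61 ∩ BF · AE = 13549/122]
   → E = (-5/2, -5)

B = (-736/61, -383/61)
C = (-18, 7)
E = (-5/2, -5)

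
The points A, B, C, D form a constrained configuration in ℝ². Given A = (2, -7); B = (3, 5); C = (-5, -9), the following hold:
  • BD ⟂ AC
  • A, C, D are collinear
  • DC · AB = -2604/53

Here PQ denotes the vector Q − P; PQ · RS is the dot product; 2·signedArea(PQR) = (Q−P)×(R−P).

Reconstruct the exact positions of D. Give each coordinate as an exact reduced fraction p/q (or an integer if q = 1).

1. D_x = 323/53  [A, C, D are collinear ∩ BD ⟂ AC]
2. D_y = -309/53  [A, C, D are collinear ∩ BD ⟂ AC]
   → D = (323/53, -309/53)

D = (323/53, -309/53)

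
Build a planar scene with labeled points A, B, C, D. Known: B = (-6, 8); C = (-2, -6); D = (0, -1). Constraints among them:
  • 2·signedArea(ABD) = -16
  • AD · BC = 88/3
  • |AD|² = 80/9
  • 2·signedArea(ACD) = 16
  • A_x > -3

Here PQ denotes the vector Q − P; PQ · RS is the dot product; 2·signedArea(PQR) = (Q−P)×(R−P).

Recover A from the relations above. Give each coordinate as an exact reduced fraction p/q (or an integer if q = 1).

A = (-8/3, 1/3)

1. A_x = -8/3  [2·signedArea(ABD) = -16 ∩ AD · BC = 88/3]
2. A_y = 1/3  [2·signedArea(ABD) = -16 ∩ AD · BC = 88/3]
   → A = (-8/3, 1/3)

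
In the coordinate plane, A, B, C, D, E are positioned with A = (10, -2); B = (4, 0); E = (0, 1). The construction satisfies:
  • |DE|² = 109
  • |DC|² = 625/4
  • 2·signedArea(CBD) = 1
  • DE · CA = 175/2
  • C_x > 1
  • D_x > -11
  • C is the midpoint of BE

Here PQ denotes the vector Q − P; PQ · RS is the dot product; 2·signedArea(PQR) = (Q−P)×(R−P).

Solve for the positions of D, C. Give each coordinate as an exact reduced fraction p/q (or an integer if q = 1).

1. C_x = 2  [C is the midpoint of BE]
2. C_y = 1/2  [C is the midpoint of BE]
   → C = (2, 1/2)
3. D_x = -10  [DE · CA = 175/2 ∩ 2·signedArea(CBD) = 1]
4. D_y = 4  [DE · CA = 175/2 ∩ 2·signedArea(CBD) = 1]
   → D = (-10, 4)

C = (2, 1/2)
D = (-10, 4)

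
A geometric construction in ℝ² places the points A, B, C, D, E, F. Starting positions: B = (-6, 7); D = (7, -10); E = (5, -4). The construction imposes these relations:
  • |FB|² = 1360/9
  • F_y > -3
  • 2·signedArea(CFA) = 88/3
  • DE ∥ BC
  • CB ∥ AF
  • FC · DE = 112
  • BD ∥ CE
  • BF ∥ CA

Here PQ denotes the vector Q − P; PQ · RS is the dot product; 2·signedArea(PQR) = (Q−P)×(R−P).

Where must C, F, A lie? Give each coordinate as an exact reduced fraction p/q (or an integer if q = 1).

A = (0, 11/3)
C = (-8, 13)
F = (2, -7/3)

1. C_x = -8  [BD ∥ CE ∩ DE ∥ BC]
2. C_y = 13  [BD ∥ CE ∩ DE ∥ BC]
   → C = (-8, 13)
3. F_x = 2  [line 2·x + -6·y + -18 = 0 ∩ |FB|² = 1360/9]
4. F_y = -7/3  [line 2·x + -6·y + -18 = 0 ∩ |FB|² = 1360/9]
   → F = (2, -7/3)
5. A_x = 0  [CB ∥ AF ∩ BF ∥ CA]
6. A_y = 11/3  [CB ∥ AF ∩ BF ∥ CA]
   → A = (0, 11/3)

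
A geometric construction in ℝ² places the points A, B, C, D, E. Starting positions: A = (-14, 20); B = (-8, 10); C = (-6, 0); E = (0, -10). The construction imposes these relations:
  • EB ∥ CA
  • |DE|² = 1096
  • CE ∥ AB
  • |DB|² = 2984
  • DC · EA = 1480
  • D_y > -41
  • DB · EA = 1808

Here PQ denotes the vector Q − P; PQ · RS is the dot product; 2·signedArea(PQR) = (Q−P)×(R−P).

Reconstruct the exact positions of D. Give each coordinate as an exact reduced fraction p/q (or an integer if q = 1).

D = (14, -40)

1. D_x = 14  [line 14·x + -30·y + -1396 = 0 ∩ |DE|² = 1096]
2. D_y = -40  [line 14·x + -30·y + -1396 = 0 ∩ |DE|² = 1096]
   → D = (14, -40)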